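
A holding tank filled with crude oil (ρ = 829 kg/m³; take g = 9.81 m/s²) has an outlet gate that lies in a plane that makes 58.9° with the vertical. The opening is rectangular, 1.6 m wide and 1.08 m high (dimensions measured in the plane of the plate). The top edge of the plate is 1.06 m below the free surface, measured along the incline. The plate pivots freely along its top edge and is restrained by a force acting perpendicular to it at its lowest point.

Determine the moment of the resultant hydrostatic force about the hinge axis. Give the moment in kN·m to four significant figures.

γ = ρg = 829 × 9.81 / 1000 = 8.13249 kN/m³.
The plate makes 58.9° with the vertical, i.e. θ = 90° − 58.9° = 31.1° to the horizontal. Measuring y along the incline from the free-surface line, vertical depth h = y·sinθ with sinθ = 0.516533.
The centroid lies 1.08/2 = 0.54 m below the top edge, so y_c = 1.06 + 0.54 = 1.6 m and h_c = 1.6 × 0.516533 = 0.826453 m.
A = 1.6 × 1.08 = 1.728 m².
Resultant F = γ·h_c·A = 8.13249 × 0.826453 × 1.728 = 11.6141 kN.
I_c = b·h³/12 = 1.6 × 1.08³/12 = 0.167962 m⁴.
Centre of pressure: y_p = y_c + I_c/(y_c·A) = 1.6 + 0.167962/(1.6 × 1.728) = 1.6 + 0.0607501 = 1.66075 m along the plane.
The resultant acts 0.54 + 0.0607501 = 0.60075 m (along the plate) below the hinge at the top edge, so the moment about the hinge is M = F × 0.60075 = 11.6141 × 0.60075 = 6.97717 kN·m.

M ≈ 6.977 kN·m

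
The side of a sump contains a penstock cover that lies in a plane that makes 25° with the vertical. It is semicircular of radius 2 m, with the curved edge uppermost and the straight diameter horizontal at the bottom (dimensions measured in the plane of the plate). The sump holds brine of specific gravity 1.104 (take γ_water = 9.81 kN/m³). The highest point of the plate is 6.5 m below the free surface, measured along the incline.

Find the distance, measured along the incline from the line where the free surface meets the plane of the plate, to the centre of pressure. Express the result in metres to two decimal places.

y_p = 7.69 m

γ = 1.104 × 9.81 = 10.83024 kN/m³.
The plate makes 25° with the vertical, i.e. θ = 90° − 25° = 65° to the horizontal. Measuring y along the incline from the free-surface line, vertical depth h = y·sinθ with sinθ = 0.906308.
The centroid lies 4r/(3π) = 0.848826 m above the diameter, so r − 4r/(3π) = 2 − 0.848826 = 1.15117 m below the topmost point, so y_c = 6.5 + 1.15117 = 7.65117 m and h_c = 7.65117 × 0.906308 = 6.93432 m.
A = πr²/2 = π × 2²/2 = 6.28319 m².
Resultant F = γ·h_c·A = 10.83024 × 6.93432 × 6.28319 = 471.87 kN.
I_c = (π/8 − 8/(9π))·r⁴ = 0.109757 × 2⁴ = 1.75611 m⁴.
Centre of pressure: y_p = y_c + I_c/(y_c·A) = 7.65117 + 1.75611/(7.65117 × 6.28319) = 7.65117 + 0.0365295 = 7.6877 m along the plane.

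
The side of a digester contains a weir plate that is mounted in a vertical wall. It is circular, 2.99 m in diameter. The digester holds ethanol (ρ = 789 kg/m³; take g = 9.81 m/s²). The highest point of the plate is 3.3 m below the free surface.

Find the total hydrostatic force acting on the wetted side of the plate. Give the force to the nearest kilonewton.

F ≈ 261 kN

γ = ρg = 789 × 9.81 / 1000 = 7.74009 kN/m³.
The centroid is at the centre, 1.495 m below the top of the plate, so the centroid depth is h_c = 3.3 + 1.495 = 4.795 m.
A = π(1.495)² = 7.02154 m².
Resultant F = γ·h_c·A = 7.74009 × 4.795 × 7.02154 = 260.596 kN.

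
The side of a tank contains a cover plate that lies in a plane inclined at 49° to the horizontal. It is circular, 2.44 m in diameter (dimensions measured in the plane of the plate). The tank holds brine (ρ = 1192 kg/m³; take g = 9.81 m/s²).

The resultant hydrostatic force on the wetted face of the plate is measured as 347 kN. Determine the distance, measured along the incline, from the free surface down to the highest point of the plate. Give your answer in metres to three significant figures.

γ = ρg = 1192 × 9.81 / 1000 = 11.69352 kN/m³.
A = π(1.22)² = 4.67595 m².
From F = γ·h_c·A, the centroid depth is h_c = 347/(11.69352 × 4.67595) = 6.34621 m.
Let θ = 49° be the plate's angle to the horizontal; measure y along the incline from where the plane meets the free surface. Vertical depth h = y·sinθ with sinθ = 0.754710.
Along the incline, y_c = h_c/sinθ = 6.34621/0.754710 = 8.40881 m.
The centroid is at the centre, 1.22 m below the top of the plate, so the highest point sits at y_top = 8.40881 − 1.22 = 7.18881 m along the incline.

y_top ≈ 7.19 m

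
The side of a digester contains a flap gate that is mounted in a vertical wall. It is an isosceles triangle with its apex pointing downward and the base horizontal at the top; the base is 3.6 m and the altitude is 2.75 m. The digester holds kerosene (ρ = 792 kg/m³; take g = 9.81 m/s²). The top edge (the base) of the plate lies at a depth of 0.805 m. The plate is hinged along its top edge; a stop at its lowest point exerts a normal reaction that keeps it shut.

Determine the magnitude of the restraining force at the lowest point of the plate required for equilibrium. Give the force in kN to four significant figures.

P ≈ 27.95 kN

γ = ρg = 792 × 9.81 / 1000 = 7.76952 kN/m³.
With the apex down, the centroid sits h/3 = 2.75/3 = 0.916667 m below the base (the top edge), so the centroid depth is h_c = 0.805 + 0.916667 = 1.72167 m.
A = ½ × 3.6 × 2.75 = 4.95 m².
Resultant F = γ·h_c·A = 7.76952 × 1.72167 × 4.95 = 66.2139 kN.
I_c = b·h³/36 = 3.6 × 2.75³/36 = 2.07969 m⁴.
Centre of pressure: y_p = y_c + I_c/(y_c·A) = 1.72167 + 2.07969/(1.72167 × 4.95) = 1.72167 + 0.24403 = 1.9657 m along the plane.
The resultant acts 0.916667 + 0.24403 = 1.1607 m (along the plate) below the hinge at the top edge, so the moment about the hinge is M = F × 1.1607 = 66.2139 × 1.1607 = 76.8545 kN·m.
A normal force at the bottom, 2.75 m from the hinge, must supply this moment: P = 76.8545/2.75 = 27.9471 kN.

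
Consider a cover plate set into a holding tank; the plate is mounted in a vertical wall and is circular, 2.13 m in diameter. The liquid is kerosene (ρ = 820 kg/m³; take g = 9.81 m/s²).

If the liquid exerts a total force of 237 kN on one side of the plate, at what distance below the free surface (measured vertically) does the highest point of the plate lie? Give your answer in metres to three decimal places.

γ = ρg = 820 × 9.81 / 1000 = 8.0442 kN/m³.
A = π(1.065)² = 3.56327 m².
From F = γ·h_c·A, the centroid depth is h_c = 237/(8.0442 × 3.56327) = 8.26831 m.
The centroid is at the centre, 1.065 m below the top of the plate, so the highest point sits at h_top = 8.26831 − 1.065 = 7.20331 m below the surface.

d_top ≈ 7.203 m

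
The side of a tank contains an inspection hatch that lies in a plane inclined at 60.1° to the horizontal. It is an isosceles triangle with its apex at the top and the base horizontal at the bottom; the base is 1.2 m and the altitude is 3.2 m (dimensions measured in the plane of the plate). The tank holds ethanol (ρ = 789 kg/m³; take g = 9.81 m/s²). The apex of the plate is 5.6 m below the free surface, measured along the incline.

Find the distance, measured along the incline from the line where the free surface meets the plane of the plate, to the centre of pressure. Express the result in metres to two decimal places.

y_p = 7.81 m

γ = ρg = 789 × 9.81 / 1000 = 7.74009 kN/m³.
Let θ = 60.1° be the plate's angle to the horizontal; measure y along the incline from where the plane meets the free surface. Vertical depth h = y·sinθ with sinθ = 0.866897.
With the apex up, the centroid sits 2h/3 = 2 × 3.2/3 = 2.13333 m below the apex, so y_c = 5.6 + 2.13333 = 7.73333 m and h_c = 7.73333 × 0.866897 = 6.704 m.
A = ½ × 1.2 × 3.2 = 1.92 m².
Resultant F = γ·h_c·A = 7.74009 × 6.704 × 1.92 = 99.628 kN.
I_c = b·h³/36 = 1.2 × 3.2³/36 = 1.09227 m⁴.
Centre of pressure: y_p = y_c + I_c/(y_c·A) = 7.73333 + 1.09227/(7.73333 × 1.92) = 7.73333 + 0.0735635 = 7.80689 m along the plane.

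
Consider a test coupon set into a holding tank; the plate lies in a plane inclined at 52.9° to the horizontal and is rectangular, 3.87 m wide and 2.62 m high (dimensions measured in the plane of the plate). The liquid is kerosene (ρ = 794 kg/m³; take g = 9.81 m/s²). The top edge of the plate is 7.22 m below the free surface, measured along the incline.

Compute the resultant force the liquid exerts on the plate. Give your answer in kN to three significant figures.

F ≈ 537 kN

γ = ρg = 794 × 9.81 / 1000 = 7.78914 kN/m³.
Let θ = 52.9° be the plate's angle to the horizontal; measure y along the incline from where the plane meets the free surface. Vertical depth h = y·sinθ with sinθ = 0.797584.
The centroid lies 2.62/2 = 1.31 m below the top edge, so y_c = 7.22 + 1.31 = 8.53 m and h_c = 8.53 × 0.797584 = 6.80339 m.
A = 3.87 × 2.62 = 10.1394 m².
Resultant F = γ·h_c·A = 7.78914 × 6.80339 × 10.1394 = 537.313 kN.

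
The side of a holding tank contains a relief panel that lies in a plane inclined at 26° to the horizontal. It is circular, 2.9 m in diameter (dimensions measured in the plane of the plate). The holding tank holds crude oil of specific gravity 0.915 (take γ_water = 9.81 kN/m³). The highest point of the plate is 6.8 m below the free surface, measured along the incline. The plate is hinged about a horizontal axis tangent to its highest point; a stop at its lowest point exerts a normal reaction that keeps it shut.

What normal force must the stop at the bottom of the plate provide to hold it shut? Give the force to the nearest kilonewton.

P ≈ 112 kN

γ = 0.915 × 9.81 = 8.97615 kN/m³.
Let θ = 26° be the plate's angle to the horizontal; measure y along the incline from where the plane meets the free surface. Vertical depth h = y·sinθ with sinθ = 0.438371.
The centroid is at the centre, 1.45 m below the top of the plate, so y_c = 6.8 + 1.45 = 8.25 m and h_c = 8.25 × 0.438371 = 3.61656 m.
A = π(1.45)² = 6.6052 m².
Resultant F = γ·h_c·A = 8.97615 × 3.61656 × 6.6052 = 214.423 kN.
I_c = πr⁴/4 = π × 1.45⁴/4 = 3.47186 m⁴.
Centre of pressure: y_p = y_c + I_c/(y_c·A) = 8.25 + 3.47186/(8.25 × 6.6052) = 8.25 + 0.0637122 = 8.31371 m along the plane.
The resultant acts 1.45 + 0.0637122 = 1.51371 m (along the plate) below the hinge at the top edge, so the moment about the hinge is M = F × 1.51371 = 214.423 × 1.51371 = 324.574 kN·m.
A normal force at the bottom, 2.9 m from the hinge, must supply this moment: P = 324.574/2.9 = 111.922 kN.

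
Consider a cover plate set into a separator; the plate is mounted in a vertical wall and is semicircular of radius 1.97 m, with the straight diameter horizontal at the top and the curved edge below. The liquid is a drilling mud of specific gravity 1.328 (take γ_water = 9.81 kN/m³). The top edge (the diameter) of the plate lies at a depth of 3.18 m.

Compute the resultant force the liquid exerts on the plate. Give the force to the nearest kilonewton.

γ = 1.328 × 9.81 = 13.02768 kN/m³.
The centroid of a semicircle lies 4r/(3π) = 0.836094 m from the diameter, here below the top edge, so the centroid depth is h_c = 3.18 + 0.836094 = 4.01609 m.
A = πr²/2 = π × 1.97²/2 = 6.0961 m².
Resultant F = γ·h_c·A = 13.02768 × 4.01609 × 6.0961 = 318.95 kN.

F ≈ 319 kN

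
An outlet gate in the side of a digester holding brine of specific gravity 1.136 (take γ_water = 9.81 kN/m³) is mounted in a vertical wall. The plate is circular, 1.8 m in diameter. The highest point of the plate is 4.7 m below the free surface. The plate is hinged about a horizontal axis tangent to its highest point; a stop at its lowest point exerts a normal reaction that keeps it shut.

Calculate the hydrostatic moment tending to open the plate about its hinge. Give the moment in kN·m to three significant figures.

γ = 1.136 × 9.81 = 11.14416 kN/m³.
The centroid is at the centre, 0.9 m below the top of the plate, so the centroid depth is h_c = 4.7 + 0.9 = 5.6 m.
A = π(0.9)² = 2.54469 m².
Resultant F = γ·h_c·A = 11.14416 × 5.6 × 2.54469 = 158.807 kN.
I_c = πr⁴/4 = π × 0.9⁴/4 = 0.5153 m⁴.
Centre of pressure: y_p = y_c + I_c/(y_c·A) = 5.6 + 0.5153/(5.6 × 2.54469) = 5.6 + 0.0361607 = 5.63616 m along the plane.
The resultant acts 0.9 + 0.0361607 = 0.936161 m (along the plate) below the hinge at the top edge, so the moment about the hinge is M = F × 0.936161 = 158.807 × 0.936161 = 148.669 kN·m.

M ≈ 149 kN·m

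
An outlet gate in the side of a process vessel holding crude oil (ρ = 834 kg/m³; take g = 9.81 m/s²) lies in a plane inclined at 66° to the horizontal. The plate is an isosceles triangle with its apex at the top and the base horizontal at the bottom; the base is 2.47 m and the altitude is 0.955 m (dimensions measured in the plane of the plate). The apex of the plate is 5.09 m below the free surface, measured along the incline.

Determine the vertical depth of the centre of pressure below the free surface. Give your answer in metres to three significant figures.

γ = ρg = 834 × 9.81 / 1000 = 8.18154 kN/m³.
Let θ = 66° be the plate's angle to the horizontal; measure y along the incline from where the plane meets the free surface. Vertical depth h = y·sinθ with sinθ = 0.913545.
With the apex up, the centroid sits 2h/3 = 2 × 0.955/3 = 0.636667 m below the apex, so y_c = 5.09 + 0.636667 = 5.72667 m and h_c = 5.72667 × 0.913545 = 5.23157 m.
A = ½ × 2.47 × 0.955 = 1.17942 m².
Resultant F = γ·h_c·A = 8.18154 × 5.23157 × 1.17942 = 50.4819 kN.
I_c = b·h³/36 = 2.47 × 0.955³/36 = 0.0597592 m⁴.
Centre of pressure: y_p = y_c + I_c/(y_c·A) = 5.72667 + 0.0597592/(5.72667 × 1.17942) = 5.72667 + 0.00884778 = 5.73552 m along the plane.
Vertically, h_p = y_p·sinθ = 5.73552 × 0.913545 = 5.23966 m.

h_p = 5.24 m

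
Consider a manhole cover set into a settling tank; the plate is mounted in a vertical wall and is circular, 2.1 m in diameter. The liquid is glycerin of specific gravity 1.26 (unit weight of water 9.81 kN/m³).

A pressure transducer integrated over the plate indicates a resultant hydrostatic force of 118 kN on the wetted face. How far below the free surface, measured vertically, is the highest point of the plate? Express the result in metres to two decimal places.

γ = 1.26 × 9.81 = 12.3606 kN/m³.
A = π(1.05)² = 3.46361 m².
From F = γ·h_c·A, the centroid depth is h_c = 118/(12.3606 × 3.46361) = 2.75622 m.
The centroid is at the centre, 1.05 m below the top of the plate, so the highest point sits at h_top = 2.75622 − 1.05 = 1.70622 m below the surface.

d_top ≈ 1.71 m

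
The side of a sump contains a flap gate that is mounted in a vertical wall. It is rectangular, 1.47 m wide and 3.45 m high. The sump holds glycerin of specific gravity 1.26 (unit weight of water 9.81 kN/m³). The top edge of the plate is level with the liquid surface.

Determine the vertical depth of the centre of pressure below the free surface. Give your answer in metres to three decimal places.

h_p = 2.300 m

γ = 1.26 × 9.81 = 12.3606 kN/m³.
The centroid lies 3.45/2 = 1.725 m below the top edge, so the centroid depth is h_c = 1.725 m.
A = 1.47 × 3.45 = 5.0715 m².
Resultant F = γ·h_c·A = 12.3606 × 1.725 × 5.0715 = 108.135 kN.
I_c = b·h³/12 = 1.47 × 3.45³/12 = 5.03029 m⁴.
Centre of pressure: y_p = y_c + I_c/(y_c·A) = 1.725 + 5.03029/(1.725 × 5.0715) = 1.725 + 0.575 = 2.3 m along the plane.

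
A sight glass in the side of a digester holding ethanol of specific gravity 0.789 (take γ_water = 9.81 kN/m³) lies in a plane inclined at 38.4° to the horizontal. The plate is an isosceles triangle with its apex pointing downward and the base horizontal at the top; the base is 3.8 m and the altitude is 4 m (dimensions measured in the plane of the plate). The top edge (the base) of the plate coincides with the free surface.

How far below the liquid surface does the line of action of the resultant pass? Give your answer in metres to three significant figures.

γ = 0.789 × 9.81 = 7.74009 kN/m³.
Let θ = 38.4° be the plate's angle to the horizontal; measure y along the incline from where the plane meets the free surface. Vertical depth h = y·sinθ with sinθ = 0.621148.
With the apex down, the centroid sits h/3 = 4/3 = 1.33333 m below the base (the top edge), so y_c = 1.33333 m and h_c = 1.33333 × 0.621148 = 0.828195 m.
A = ½ × 3.8 × 4 = 7.6 m².
Resultant F = γ·h_c·A = 7.74009 × 0.828195 × 7.6 = 48.7183 kN.
I_c = b·h³/36 = 3.8 × 4³/36 = 6.75556 m⁴.
Centre of pressure: y_p = y_c + I_c/(y_c·A) = 1.33333 + 6.75556/(1.33333 × 7.6) = 1.33333 + 0.666669 = 2 m along the plane.
Vertically, h_p = y_p·sinθ = 2 × 0.621148 = 1.2423 m.

h_p = 1.24 m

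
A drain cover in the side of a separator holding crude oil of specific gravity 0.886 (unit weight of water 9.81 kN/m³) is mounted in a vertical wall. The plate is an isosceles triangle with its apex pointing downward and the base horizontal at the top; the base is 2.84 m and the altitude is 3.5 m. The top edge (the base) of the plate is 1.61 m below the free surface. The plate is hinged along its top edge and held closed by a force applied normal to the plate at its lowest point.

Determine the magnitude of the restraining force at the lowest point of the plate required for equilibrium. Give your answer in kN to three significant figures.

γ = 0.886 × 9.81 = 8.69166 kN/m³.
With the apex down, the centroid sits h/3 = 3.5/3 = 1.16667 m below the base (the top edge), so the centroid depth is h_c = 1.61 + 1.16667 = 2.77667 m.
A = ½ × 2.84 × 3.5 = 4.97 m².
Resultant F = γ·h_c·A = 8.69166 × 2.77667 × 4.97 = 119.945 kN.
I_c = b·h³/36 = 2.84 × 3.5³/36 = 3.38236 m⁴.
Centre of pressure: y_p = y_c + I_c/(y_c·A) = 2.77667 + 3.38236/(2.77667 × 4.97) = 2.77667 + 0.245098 = 3.02177 m along the plane.
The resultant acts 1.16667 + 0.245098 = 1.41177 m (along the plate) below the hinge at the top edge, so the moment about the hinge is M = F × 1.41177 = 119.945 × 1.41177 = 169.335 kN·m.
A normal force at the bottom, 3.5 m from the hinge, must supply this moment: P = 169.335/3.5 = 48.3814 kN.

P ≈ 48.4 kN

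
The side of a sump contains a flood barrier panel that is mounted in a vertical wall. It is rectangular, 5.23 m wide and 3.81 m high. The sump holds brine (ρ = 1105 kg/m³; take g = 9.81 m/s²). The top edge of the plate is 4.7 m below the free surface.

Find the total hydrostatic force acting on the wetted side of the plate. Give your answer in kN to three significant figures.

γ = ρg = 1105 × 9.81 / 1000 = 10.84005 kN/m³.
The centroid lies 3.81/2 = 1.905 m below the top edge, so the centroid depth is h_c = 4.7 + 1.905 = 6.605 m.
A = 5.23 × 3.81 = 19.9263 m².
Resultant F = γ·h_c·A = 10.84005 × 6.605 × 19.9263 = 1426.69 kN.

F ≈ 1430 kN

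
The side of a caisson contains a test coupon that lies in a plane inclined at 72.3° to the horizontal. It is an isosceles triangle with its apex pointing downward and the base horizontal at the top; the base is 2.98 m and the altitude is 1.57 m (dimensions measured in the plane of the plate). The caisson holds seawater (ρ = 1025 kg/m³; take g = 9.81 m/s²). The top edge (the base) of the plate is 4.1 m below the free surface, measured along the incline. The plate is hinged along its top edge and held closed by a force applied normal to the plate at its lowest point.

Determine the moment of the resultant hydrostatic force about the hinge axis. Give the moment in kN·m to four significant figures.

M ≈ 57.29 kN·m

γ = ρg = 1025 × 9.81 / 1000 = 10.05525 kN/m³.
Let θ = 72.3° be the plate's angle to the horizontal; measure y along the incline from where the plane meets the free surface. Vertical depth h = y·sinθ with sinθ = 0.952661.
With the apex down, the centroid sits h/3 = 1.57/3 = 0.523333 m below the base (the top edge), so y_c = 4.1 + 0.523333 = 4.62333 m and h_c = 4.62333 × 0.952661 = 4.40447 m.
A = ½ × 2.98 × 1.57 = 2.3393 m².
Resultant F = γ·h_c·A = 10.05525 × 4.40447 × 2.3393 = 103.603 kN.
I_c = b·h³/36 = 2.98 × 1.57³/36 = 0.320341 m⁴.
Centre of pressure: y_p = y_c + I_c/(y_c·A) = 4.62333 + 0.320341/(4.62333 × 2.3393) = 4.62333 + 0.0296191 = 4.65295 m along the plane.
The resultant acts 0.523333 + 0.0296191 = 0.552952 m (along the plate) below the hinge at the top edge, so the moment about the hinge is M = F × 0.552952 = 103.603 × 0.552952 = 57.2875 kN·m.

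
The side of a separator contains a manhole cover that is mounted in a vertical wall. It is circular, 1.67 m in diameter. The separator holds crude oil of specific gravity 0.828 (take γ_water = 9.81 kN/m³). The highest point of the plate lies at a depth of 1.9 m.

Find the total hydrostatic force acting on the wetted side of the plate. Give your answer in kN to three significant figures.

γ = 0.828 × 9.81 = 8.12268 kN/m³.
The centroid is at the centre, 0.835 m below the top of the plate, so the centroid depth is h_c = 1.9 + 0.835 = 2.735 m.
A = π(0.835)² = 2.1904 m².
Resultant F = γ·h_c·A = 8.12268 × 2.735 × 2.1904 = 48.6609 kN.

F ≈ 48.7 kN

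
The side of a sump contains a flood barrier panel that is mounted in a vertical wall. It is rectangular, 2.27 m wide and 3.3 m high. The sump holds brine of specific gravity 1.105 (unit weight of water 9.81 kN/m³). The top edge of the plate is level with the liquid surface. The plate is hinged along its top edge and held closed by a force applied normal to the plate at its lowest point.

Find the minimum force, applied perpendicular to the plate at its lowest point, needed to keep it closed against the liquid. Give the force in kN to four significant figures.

γ = 1.105 × 9.81 = 10.84005 kN/m³.
The centroid lies 3.3/2 = 1.65 m below the top edge, so the centroid depth is h_c = 1.65 m.
A = 2.27 × 3.3 = 7.491 m².
Resultant F = γ·h_c·A = 10.84005 × 1.65 × 7.491 = 133.985 kN.
I_c = b·h³/12 = 2.27 × 3.3³/12 = 6.79808 m⁴.
Centre of pressure: y_p = y_c + I_c/(y_c·A) = 1.65 + 6.79808/(1.65 × 7.491) = 1.65 + 0.55 = 2.2 m along the plane.
The resultant acts 1.65 + 0.55 = 2.2 m (along the plate) below the hinge at the top edge, so the moment about the hinge is M = F × 2.2 = 133.985 × 2.2 = 294.767 kN·m.
A normal force at the bottom, 3.3 m from the hinge, must supply this moment: P = 294.767/3.3 = 89.3233 kN.

P ≈ 89.32 kN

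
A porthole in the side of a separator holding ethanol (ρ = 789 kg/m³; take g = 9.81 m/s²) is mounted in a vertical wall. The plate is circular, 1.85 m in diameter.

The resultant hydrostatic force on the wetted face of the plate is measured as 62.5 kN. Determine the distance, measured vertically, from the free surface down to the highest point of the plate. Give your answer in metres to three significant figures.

γ = ρg = 789 × 9.81 / 1000 = 7.74009 kN/m³.
A = π(0.925)² = 2.68803 m².
From F = γ·h_c·A, the centroid depth is h_c = 62.5/(7.74009 × 2.68803) = 3.004 m.
The centroid is at the centre, 0.925 m below the top of the plate, so the highest point sits at h_top = 3.004 − 0.925 = 2.079 m below the surface.

d_top ≈ 2.08 m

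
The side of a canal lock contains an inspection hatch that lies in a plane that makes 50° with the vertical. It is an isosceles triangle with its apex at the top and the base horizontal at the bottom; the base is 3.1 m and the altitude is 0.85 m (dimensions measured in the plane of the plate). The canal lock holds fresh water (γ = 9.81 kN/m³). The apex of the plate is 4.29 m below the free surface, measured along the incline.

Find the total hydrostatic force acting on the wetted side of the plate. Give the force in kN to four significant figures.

F ≈ 40.35 kN

γ = 9.81 kN/m³.
The plate makes 50° with the vertical, i.e. θ = 90° − 50° = 40° to the horizontal. Measuring y along the incline from the free-surface line, vertical depth h = y·sinθ with sinθ = 0.642788.
With the apex up, the centroid sits 2h/3 = 2 × 0.85/3 = 0.566667 m below the apex, so y_c = 4.29 + 0.566667 = 4.85667 m and h_c = 4.85667 × 0.642788 = 3.12181 m.
A = ½ × 3.1 × 0.85 = 1.3175 m².
Resultant F = γ·h_c·A = 9.81 × 3.12181 × 1.3175 = 40.3484 kN.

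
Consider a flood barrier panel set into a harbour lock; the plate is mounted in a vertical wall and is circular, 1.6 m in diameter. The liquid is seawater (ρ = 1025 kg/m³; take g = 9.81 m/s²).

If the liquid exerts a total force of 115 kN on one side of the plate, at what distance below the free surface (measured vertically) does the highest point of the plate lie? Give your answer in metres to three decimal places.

γ = ρg = 1025 × 9.81 / 1000 = 10.05525 kN/m³.
A = π(0.8)² = 2.01062 m².
From F = γ·h_c·A, the centroid depth is h_c = 115/(10.05525 × 2.01062) = 5.6882 m.
The centroid is at the centre, 0.8 m below the top of the plate, so the highest point sits at h_top = 5.6882 − 0.8 = 4.8882 m below the surface.

d_top ≈ 4.888 m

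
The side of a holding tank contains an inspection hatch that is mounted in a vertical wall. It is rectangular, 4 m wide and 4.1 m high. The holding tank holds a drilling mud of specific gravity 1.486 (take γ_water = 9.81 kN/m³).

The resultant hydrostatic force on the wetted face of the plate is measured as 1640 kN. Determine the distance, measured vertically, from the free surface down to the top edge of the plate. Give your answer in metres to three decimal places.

γ = 1.486 × 9.81 = 14.57766 kN/m³.
A = 4 × 4.1 = 16.4 m².
From F = γ·h_c·A, the centroid depth is h_c = 1640/(14.57766 × 16.4) = 6.85981 m.
The centroid lies 4.1/2 = 2.05 m below the top edge, so the top edge sits at h_top = 6.85981 − 2.05 = 4.80981 m below the surface.

d_top ≈ 4.810 m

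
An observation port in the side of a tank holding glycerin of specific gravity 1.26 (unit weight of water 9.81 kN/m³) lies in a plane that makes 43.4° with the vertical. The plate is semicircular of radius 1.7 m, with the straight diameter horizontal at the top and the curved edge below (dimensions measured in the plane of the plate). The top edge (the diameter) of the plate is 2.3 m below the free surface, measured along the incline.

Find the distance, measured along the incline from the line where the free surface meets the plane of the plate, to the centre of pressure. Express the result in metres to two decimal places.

y_p = 3.09 m

γ = 1.26 × 9.81 = 12.3606 kN/m³.
The plate makes 43.4° with the vertical, i.e. θ = 90° − 43.4° = 46.6° to the horizontal. Measuring y along the incline from the free-surface line, vertical depth h = y·sinθ with sinθ = 0.726575.
The centroid of a semicircle lies 4r/(3π) = 0.721502 m from the diameter, here below the top edge, so y_c = 2.3 + 0.721502 = 3.0215 m and h_c = 3.0215 × 0.726575 = 2.19535 m.
A = πr²/2 = π × 1.7²/2 = 4.5396 m².
Resultant F = γ·h_c·A = 12.3606 × 2.19535 × 4.5396 = 123.186 kN.
I_c = (π/8 − 8/(9π))·r⁴ = 0.109757 × 1.7⁴ = 0.916701 m⁴.
Centre of pressure: y_p = y_c + I_c/(y_c·A) = 3.0215 + 0.916701/(3.0215 × 4.5396) = 3.0215 + 0.0668325 = 3.08833 m along the plane.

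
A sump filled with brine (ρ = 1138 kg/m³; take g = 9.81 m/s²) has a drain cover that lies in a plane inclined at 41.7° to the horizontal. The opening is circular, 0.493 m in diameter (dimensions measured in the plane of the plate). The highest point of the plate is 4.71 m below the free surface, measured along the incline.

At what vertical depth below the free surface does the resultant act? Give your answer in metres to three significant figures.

γ = ρg = 1138 × 9.81 / 1000 = 11.16378 kN/m³.
Let θ = 41.7° be the plate's angle to the horizontal; measure y along the incline from where the plane meets the free surface. Vertical depth h = y·sinθ with sinθ = 0.665230.
The centroid is at the centre, 0.2465 m below the top of the plate, so y_c = 4.71 + 0.2465 = 4.9565 m and h_c = 4.9565 × 0.665230 = 3.29721 m.
A = π(0.2465)² = 0.19089 m².
Resultant F = γ·h_c·A = 11.16378 × 3.29721 × 0.19089 = 7.02653 kN.
I_c = πr⁴/4 = π × 0.2465⁴/4 = 0.00289973 m⁴.
Centre of pressure: y_p = y_c + I_c/(y_c·A) = 4.9565 + 0.00289973/(4.9565 × 0.19089) = 4.9565 + 0.00306478 = 4.95956 m along the plane.
Vertically, h_p = y_p·sinθ = 4.95956 × 0.665230 = 3.29925 m.

h_p = 3.30 m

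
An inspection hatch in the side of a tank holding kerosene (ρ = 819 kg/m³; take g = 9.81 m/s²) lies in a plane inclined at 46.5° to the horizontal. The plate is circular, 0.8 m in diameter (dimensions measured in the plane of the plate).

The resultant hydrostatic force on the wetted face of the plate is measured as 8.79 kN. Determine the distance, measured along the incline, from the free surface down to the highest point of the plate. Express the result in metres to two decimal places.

y_top ≈ 2.60 m

γ = ρg = 819 × 9.81 / 1000 = 8.03439 kN/m³.
A = π(0.4)² = 0.502655 m².
From F = γ·h_c·A, the centroid depth is h_c = 8.79/(8.03439 × 0.502655) = 2.17654 m.
Let θ = 46.5° be the plate's angle to the horizontal; measure y along the incline from where the plane meets the free surface. Vertical depth h = y·sinθ with sinθ = 0.725374.
Along the incline, y_c = h_c/sinθ = 2.17654/0.725374 = 3.00058 m.
The centroid is at the centre, 0.4 m below the top of the plate, so the highest point sits at y_top = 3.00058 − 0.4 = 2.60058 m along the incline.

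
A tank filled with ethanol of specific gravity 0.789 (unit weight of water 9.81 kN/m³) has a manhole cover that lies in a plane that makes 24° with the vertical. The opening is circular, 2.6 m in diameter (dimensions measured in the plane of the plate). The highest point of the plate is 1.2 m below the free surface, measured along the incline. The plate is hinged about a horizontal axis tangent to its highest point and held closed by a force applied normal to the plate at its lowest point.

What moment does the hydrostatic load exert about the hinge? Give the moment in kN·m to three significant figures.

γ = 0.789 × 9.81 = 7.74009 kN/m³.
The plate makes 24° with the vertical, i.e. θ = 90° − 24° = 66° to the horizontal. Measuring y along the incline from the free-surface line, vertical depth h = y·sinθ with sinθ = 0.913545.
The centroid is at the centre, 1.3 m below the top of the plate, so y_c = 1.2 + 1.3 = 2.5 m and h_c = 2.5 × 0.913545 = 2.28386 m.
A = π(1.3)² = 5.30929 m².
Resultant F = γ·h_c·A = 7.74009 × 2.28386 × 5.30929 = 93.8538 kN.
I_c = πr⁴/4 = π × 1.3⁴/4 = 2.24318 m⁴.
Centre of pressure: y_p = y_c + I_c/(y_c·A) = 2.5 + 2.24318/(2.5 × 5.30929) = 2.5 + 0.169 = 2.669 m along the plane.
The resultant acts 1.3 + 0.169 = 1.469 m (along the plate) below the hinge at the top edge, so the moment about the hinge is M = F × 1.469 = 93.8538 × 1.469 = 137.871 kN·m.

M ≈ 138 kN·m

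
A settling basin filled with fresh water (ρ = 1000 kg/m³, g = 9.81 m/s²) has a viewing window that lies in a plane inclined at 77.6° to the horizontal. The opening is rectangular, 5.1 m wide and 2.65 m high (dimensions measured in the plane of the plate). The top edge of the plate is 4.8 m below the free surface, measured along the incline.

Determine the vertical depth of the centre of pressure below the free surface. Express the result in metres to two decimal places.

h_p = 6.08 m

γ = ρg = 1000 × 9.81 = 9810 N/m³ = 9.81 kN/m³.
Let θ = 77.6° be the plate's angle to the horizontal; measure y along the incline from where the plane meets the free surface. Vertical depth h = y·sinθ with sinθ = 0.976672.
The centroid lies 2.65/2 = 1.325 m below the top edge, so y_c = 4.8 + 1.325 = 6.125 m and h_c = 6.125 × 0.976672 = 5.98212 m.
A = 5.1 × 2.65 = 13.515 m².
Resultant F = γ·h_c·A = 9.81 × 5.98212 × 13.515 = 793.122 kN.
I_c = b·h³/12 = 5.1 × 2.65³/12 = 7.90909 m⁴.
Centre of pressure: y_p = y_c + I_c/(y_c·A) = 6.125 + 7.90909/(6.125 × 13.515) = 6.125 + 0.0955442 = 6.22054 m along the plane.
Vertically, h_p = y_p·sinθ = 6.22054 × 0.976672 = 6.07543 m.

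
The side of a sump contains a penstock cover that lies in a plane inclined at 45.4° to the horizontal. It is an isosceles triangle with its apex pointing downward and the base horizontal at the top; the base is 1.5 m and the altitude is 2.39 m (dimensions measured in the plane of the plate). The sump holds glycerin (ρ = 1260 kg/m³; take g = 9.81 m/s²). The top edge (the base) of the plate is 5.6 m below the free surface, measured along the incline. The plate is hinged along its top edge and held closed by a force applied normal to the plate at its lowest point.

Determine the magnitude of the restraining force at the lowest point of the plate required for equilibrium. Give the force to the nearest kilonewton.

γ = ρg = 1260 × 9.81 / 1000 = 12.3606 kN/m³.
Let θ = 45.4° be the plate's angle to the horizontal; measure y along the incline from where the plane meets the free surface. Vertical depth h = y·sinθ with sinθ = 0.712026.
With the apex down, the centroid sits h/3 = 2.39/3 = 0.796667 m below the base (the top edge), so y_c = 5.6 + 0.796667 = 6.39667 m and h_c = 6.39667 × 0.712026 = 4.5546 m.
A = ½ × 1.5 × 2.39 = 1.7925 m².
Resultant F = γ·h_c·A = 12.3606 × 4.5546 × 1.7925 = 100.913 kN.
I_c = b·h³/36 = 1.5 × 2.39³/36 = 0.56883 m⁴.
Centre of pressure: y_p = y_c + I_c/(y_c·A) = 6.39667 + 0.56883/(6.39667 × 1.7925) = 6.39667 + 0.04961 = 6.44628 m along the plane.
The resultant acts 0.796667 + 0.04961 = 0.846277 m (along the plate) below the hinge at the top edge, so the moment about the hinge is M = F × 0.846277 = 100.913 × 0.846277 = 85.4004 kN·m.
A normal force at the bottom, 2.39 m from the hinge, must supply this moment: P = 85.4004/2.39 = 35.7324 kN.

P ≈ 36 kN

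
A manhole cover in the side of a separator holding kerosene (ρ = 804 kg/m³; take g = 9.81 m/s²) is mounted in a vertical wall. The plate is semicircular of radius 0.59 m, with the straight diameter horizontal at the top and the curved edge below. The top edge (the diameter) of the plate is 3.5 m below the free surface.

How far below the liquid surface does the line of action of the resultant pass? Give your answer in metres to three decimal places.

h_p = 3.757 m

γ = ρg = 804 × 9.81 / 1000 = 7.88724 kN/m³.
The centroid of a semicircle lies 4r/(3π) = 0.250404 m from the diameter, here below the top edge, so the centroid depth is h_c = 3.5 + 0.250404 = 3.7504 m.
A = πr²/2 = π × 0.59²/2 = 0.546794 m².
Resultant F = γ·h_c·A = 7.88724 × 3.7504 × 0.546794 = 16.1743 kN.
I_c = (π/8 − 8/(9π))·r⁴ = 0.109757 × 0.59⁴ = 0.0132997 m⁴.
Centre of pressure: y_p = y_c + I_c/(y_c·A) = 3.7504 + 0.0132997/(3.7504 × 0.546794) = 3.7504 + 0.00648546 = 3.75689 m along the plane.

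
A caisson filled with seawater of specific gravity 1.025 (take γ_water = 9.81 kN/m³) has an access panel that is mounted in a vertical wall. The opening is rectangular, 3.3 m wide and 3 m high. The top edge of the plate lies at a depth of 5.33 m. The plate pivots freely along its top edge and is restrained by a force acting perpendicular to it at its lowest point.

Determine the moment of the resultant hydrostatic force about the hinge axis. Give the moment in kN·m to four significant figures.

M ≈ 1095 kN·m

γ = 1.025 × 9.81 = 10.05525 kN/m³.
The centroid lies 3/2 = 1.5 m below the top edge, so the centroid depth is h_c = 5.33 + 1.5 = 6.83 m.
A = 3.3 × 3 = 9.9 m².
Resultant F = γ·h_c·A = 10.05525 × 6.83 × 9.9 = 679.906 kN.
I_c = b·h³/12 = 3.3 × 3³/12 = 7.425 m⁴.
Centre of pressure: y_p = y_c + I_c/(y_c·A) = 6.83 + 7.425/(6.83 × 9.9) = 6.83 + 0.10981 = 6.93981 m along the plane.
The resultant acts 1.5 + 0.10981 = 1.60981 m (along the plate) below the hinge at the top edge, so the moment about the hinge is M = F × 1.60981 = 679.906 × 1.60981 = 1094.52 kN·m.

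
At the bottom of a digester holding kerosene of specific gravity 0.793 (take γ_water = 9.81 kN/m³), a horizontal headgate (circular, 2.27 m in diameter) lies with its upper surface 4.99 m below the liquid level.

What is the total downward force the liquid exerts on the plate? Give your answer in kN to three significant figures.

F ≈ 157 kN

γ = 0.793 × 9.81 = 7.77933 kN/m³.
The plate is horizontal, so pressure is uniform at p = γ·h = 7.77933 × 4.99 = 38.8189 kN/m².
A = π(1.135)² = 4.04708 m².
F = p·A = 38.8189 × 4.04708 = 157.103 kN.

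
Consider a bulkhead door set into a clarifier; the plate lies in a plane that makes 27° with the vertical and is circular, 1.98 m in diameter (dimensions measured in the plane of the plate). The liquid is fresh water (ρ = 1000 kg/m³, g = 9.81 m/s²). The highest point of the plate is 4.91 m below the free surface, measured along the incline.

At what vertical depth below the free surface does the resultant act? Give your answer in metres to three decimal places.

h_p = 5.294 m

γ = ρg = 1000 × 9.81 = 9810 N/m³ = 9.81 kN/m³.
The plate makes 27° with the vertical, i.e. θ = 90° − 27° = 63° to the horizontal. Measuring y along the incline from the free-surface line, vertical depth h = y·sinθ with sinθ = 0.891007.
The centroid is at the centre, 0.99 m below the top of the plate, so y_c = 4.91 + 0.99 = 5.9 m and h_c = 5.9 × 0.891007 = 5.25694 m.
A = π(0.99)² = 3.07907 m².
Resultant F = γ·h_c·A = 9.81 × 5.25694 × 3.07907 = 158.789 kN.
I_c = πr⁴/4 = π × 0.99⁴/4 = 0.75445 m⁴.
Centre of pressure: y_p = y_c + I_c/(y_c·A) = 5.9 + 0.75445/(5.9 × 3.07907) = 5.9 + 0.0415297 = 5.94153 m along the plane.
Vertically, h_p = y_p·sinθ = 5.94153 × 0.891007 = 5.29394 m.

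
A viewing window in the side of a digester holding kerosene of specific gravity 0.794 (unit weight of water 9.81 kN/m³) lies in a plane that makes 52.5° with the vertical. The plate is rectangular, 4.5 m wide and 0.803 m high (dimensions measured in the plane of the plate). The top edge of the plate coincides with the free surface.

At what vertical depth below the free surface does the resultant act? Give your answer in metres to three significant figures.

γ = 0.794 × 9.81 = 7.78914 kN/m³.
The plate makes 52.5° with the vertical, i.e. θ = 90° − 52.5° = 37.5° to the horizontal. Measuring y along the incline from the free-surface line, vertical depth h = y·sinθ with sinθ = 0.608761.
The centroid lies 0.803/2 = 0.4015 m below the top edge, so y_c = 0.4015 m and h_c = 0.4015 × 0.608761 = 0.244418 m.
A = 4.5 × 0.803 = 3.6135 m².
Resultant F = γ·h_c·A = 7.78914 × 0.244418 × 3.6135 = 6.8794 kN.
I_c = b·h³/12 = 4.5 × 0.803³/12 = 0.194168 m⁴.
Centre of pressure: y_p = y_c + I_c/(y_c·A) = 0.4015 + 0.194168/(0.4015 × 3.6135) = 0.4015 + 0.133833 = 0.535333 m along the plane.
Vertically, h_p = y_p·sinθ = 0.535333 × 0.608761 = 0.32589 m.

h_p = 0.326 m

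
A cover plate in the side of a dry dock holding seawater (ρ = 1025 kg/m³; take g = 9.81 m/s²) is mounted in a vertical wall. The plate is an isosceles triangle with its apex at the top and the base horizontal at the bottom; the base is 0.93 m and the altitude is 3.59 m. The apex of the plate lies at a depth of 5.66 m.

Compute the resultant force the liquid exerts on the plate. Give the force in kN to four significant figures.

F ≈ 135.2 kN

γ = ρg = 1025 × 9.81 / 1000 = 10.05525 kN/m³.
With the apex up, the centroid sits 2h/3 = 2 × 3.59/3 = 2.39333 m below the apex, so the centroid depth is h_c = 5.66 + 2.39333 = 8.05333 m.
A = ½ × 0.93 × 3.59 = 1.66935 m².
Resultant F = γ·h_c·A = 10.05525 × 8.05333 × 1.66935 = 135.181 kN.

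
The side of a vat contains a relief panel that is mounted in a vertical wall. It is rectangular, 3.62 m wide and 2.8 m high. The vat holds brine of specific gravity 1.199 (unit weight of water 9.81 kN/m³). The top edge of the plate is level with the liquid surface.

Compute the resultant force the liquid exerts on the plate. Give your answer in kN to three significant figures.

γ = 1.199 × 9.81 = 11.76219 kN/m³.
The centroid lies 2.8/2 = 1.4 m below the top edge, so the centroid depth is h_c = 1.4 m.
A = 3.62 × 2.8 = 10.136 m².
Resultant F = γ·h_c·A = 11.76219 × 1.4 × 10.136 = 166.91 kN.

F ≈ 167 kN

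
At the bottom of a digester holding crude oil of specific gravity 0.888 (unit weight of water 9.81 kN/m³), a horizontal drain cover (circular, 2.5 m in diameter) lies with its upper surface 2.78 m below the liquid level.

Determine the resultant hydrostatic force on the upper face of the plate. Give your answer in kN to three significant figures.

F ≈ 119 kN

γ = 0.888 × 9.81 = 8.71128 kN/m³.
The plate is horizontal, so pressure is uniform at p = γ·h = 8.71128 × 2.78 = 24.2174 kN/m².
A = π(1.25)² = 4.90874 m².
F = p·A = 24.2174 × 4.90874 = 118.877 kN.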